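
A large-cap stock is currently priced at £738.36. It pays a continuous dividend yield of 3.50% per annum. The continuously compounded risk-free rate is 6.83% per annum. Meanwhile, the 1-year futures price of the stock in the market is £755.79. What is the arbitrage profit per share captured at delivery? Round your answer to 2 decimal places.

Fair futures: F* = S·e^(carry·T), with carry = (r − q) = 0.0683 − 0.0350 = 0.0333
F* = 738.36 · e^(0.0333 × 1) = 738.36 · e^0.033300 = 738.36 × 1.033861 = £763.3616
Market £755.79 < fair £763.3616: forward underpriced → reverse cash-and-carry (short spot, go long the forward).
At maturity, profit = |F_mkt − F*| = |755.79 − 763.3616| = £7.57 per share

£7.57 per share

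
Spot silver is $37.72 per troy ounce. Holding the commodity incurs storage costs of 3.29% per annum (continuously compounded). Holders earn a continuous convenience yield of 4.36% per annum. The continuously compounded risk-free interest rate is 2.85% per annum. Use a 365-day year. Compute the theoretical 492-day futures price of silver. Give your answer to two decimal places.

Net carry = r + u − y = 0.0285 + 0.0329 − 0.0436 = 0.0178
F = S·e^((r+u−y)T) = 37.72 · e^(0.0178 × 492/365) = 37.72 · e^0.023993
= 37.72 × 1.024283 = $38.64 per troy ounce

$38.64 per troy ounce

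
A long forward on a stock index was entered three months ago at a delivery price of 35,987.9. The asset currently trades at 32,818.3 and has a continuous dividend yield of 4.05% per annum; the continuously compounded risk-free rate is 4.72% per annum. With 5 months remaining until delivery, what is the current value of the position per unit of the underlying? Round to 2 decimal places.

Current fair forward for the remaining 5 months: F = S·e^((r − q)·T), (r − q) = 0.0472 − 0.0405 = 0.0067
F = 32818.3 · e^(0.0067 × 5/12) = 32818.3 × 1.00279557 = 32910.0459
Value of long forward = (F − K)·e^(−rT) = (32910.0459 − 35987.9) · e^(−0.0472·5/12)
= -3077.8541 × 0.98052546 = -3017.91

-3017.91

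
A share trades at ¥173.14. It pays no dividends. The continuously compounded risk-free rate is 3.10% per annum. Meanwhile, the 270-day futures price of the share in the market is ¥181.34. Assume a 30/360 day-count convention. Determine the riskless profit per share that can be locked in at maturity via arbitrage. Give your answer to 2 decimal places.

¥4.13 per share

Fair futures: F* = S·e^(carry·T), with carry = r = 0.0310
F* = 173.14 · e^(0.0310 × 270/360) = 173.14 · e^0.023250 = 173.14 × 1.023522 = ¥177.2126
Market ¥181.34 > fair ¥177.2126: forward overpriced → cash-and-carry (buy spot, short the forward).
At maturity, profit = |F_mkt − F*| = |181.34 − 177.2126| = ¥4.13 per share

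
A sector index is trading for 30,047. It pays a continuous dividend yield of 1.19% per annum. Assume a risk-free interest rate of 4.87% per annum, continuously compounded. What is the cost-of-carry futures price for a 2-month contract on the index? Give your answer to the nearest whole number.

30,232

F = S·e^((r − q)T) = 30047 · e^((0.0487 − 0.0119) × 2/12)
= 30047 · e^0.006133 = 30047 × 1.006152
F = 30,232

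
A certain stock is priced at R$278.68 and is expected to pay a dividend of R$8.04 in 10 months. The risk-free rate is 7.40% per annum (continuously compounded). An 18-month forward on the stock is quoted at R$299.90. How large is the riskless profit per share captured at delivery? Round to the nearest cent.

R$3.05 per share

PV(dividends) I = 8.04·e^(−0.0740·10/12) = 7.5592
Fair forward F* = (S − I)·e^(rT) = (278.68 − 7.5592)·e^0.111000 = 271.1208 × 1.117395 = 302.9490
Market R$299.90 < fair 302.9490: forward underpriced → reverse cash-and-carry (short the stock, invest proceeds at r, pay the dividends, go long the forward).
Profit at T = |F_mkt − F*| = |299.90 − 302.9490| = R$3.05 per share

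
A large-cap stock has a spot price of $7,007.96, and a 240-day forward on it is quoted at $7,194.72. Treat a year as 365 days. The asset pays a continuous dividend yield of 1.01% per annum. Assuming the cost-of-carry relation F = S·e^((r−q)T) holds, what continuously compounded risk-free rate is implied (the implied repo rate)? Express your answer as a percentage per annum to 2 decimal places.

From F = S·e^((r−q)T): (r − q) = ln(F/S)/T
ln(7194.72/7007.96) = ln(1.026650) = 0.026301
(r − q) = 0.026301 / (240/365) = 0.039999
r = ln(F/S)/T + q = 0.039999 + 0.0101 = 0.050099
r = 5.01%

5.01%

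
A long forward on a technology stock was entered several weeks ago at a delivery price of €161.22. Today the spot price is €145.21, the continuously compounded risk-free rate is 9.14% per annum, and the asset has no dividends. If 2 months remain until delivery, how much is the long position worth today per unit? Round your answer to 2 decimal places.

-€13.57

Current fair forward for the remaining 2 months: F = S·e^(r·T), r = 0.0914
F = 145.21 · e^(0.0914 × 2/12) = 145.21 × 1.015350 = 147.4390
Value of long forward = (F − K)·e^(−rT) = (147.4390 − 161.22) · e^(−0.0914·2/12)
= -13.7810 × 0.984882 = -13.57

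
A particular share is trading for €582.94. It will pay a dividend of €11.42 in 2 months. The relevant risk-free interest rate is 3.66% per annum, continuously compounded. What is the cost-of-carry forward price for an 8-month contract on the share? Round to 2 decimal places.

PV(dividends) I = 11.42·e^(−0.0366·2/12)
I = 11.3506
F = (S − I)·e^(rT) = (582.94 − 11.3506) · e^(0.0366·8/12)
= 571.5894 · e^0.024400 = 571.5894 × 1.024700 = €585.71

€585.71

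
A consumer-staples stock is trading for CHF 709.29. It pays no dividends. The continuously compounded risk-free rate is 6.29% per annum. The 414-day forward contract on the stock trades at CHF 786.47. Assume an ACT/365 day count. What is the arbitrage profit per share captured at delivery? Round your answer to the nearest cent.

CHF 24.73 per share

Fair forward: F* = S·e^(carry·T), with carry = r = 0.0629
F* = 709.29 · e^(0.0629 × 414/365) = 709.29 · e^0.071344 = 709.29 × 1.073951 = CHF 761.7427
Market CHF 786.47 > fair CHF 761.7427: forward overpriced → cash-and-carry (buy spot, short the forward).
At maturity, profit = |F_mkt − F*| = |786.47 − 761.7427| = CHF 24.73 per share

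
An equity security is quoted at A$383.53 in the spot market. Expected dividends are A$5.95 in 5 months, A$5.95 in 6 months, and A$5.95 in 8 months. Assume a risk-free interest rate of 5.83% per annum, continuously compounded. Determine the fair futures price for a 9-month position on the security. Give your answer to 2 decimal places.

A$382.59

PV(dividends) I = 5.95·e^(−0.0583·5/12) + 5.95·e^(−0.0583·6/12) + 5.95·e^(−0.0583·8/12)
I = 5.8072 + 5.7791 + 5.7232 = 17.3095
F = (S − I)·e^(rT) = (383.53 − 17.3095) · e^(0.0583·9/12)
= 366.2205 · e^0.043725 = 366.2205 × 1.044695 = A$382.59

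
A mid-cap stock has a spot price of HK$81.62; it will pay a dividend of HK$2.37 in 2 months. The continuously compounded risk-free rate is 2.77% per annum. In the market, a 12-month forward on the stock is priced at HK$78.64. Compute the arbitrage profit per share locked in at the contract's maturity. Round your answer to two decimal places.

HK$2.85 per share

PV(dividends) I = 2.37·e^(−0.0277·2/12) = 2.3591
Fair forward F* = (S − I)·e^(rT) = (81.62 − 2.3591)·e^0.027700 = 79.2609 × 1.028087 = 81.4871
Market HK$78.64 < fair 81.4871: forward underpriced → reverse cash-and-carry (short the stock, invest proceeds at r, pay the dividends, go long the forward).
Profit at T = |F_mkt − F*| = |78.64 − 81.4871| = HK$2.85 per share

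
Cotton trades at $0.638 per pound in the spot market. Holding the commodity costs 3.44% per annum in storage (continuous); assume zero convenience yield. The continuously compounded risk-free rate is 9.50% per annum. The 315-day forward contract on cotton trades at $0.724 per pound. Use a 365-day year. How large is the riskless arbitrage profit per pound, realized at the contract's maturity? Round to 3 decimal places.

$0.011 per pound

Fair forward: F* = S·e^(carry·T), with carry = (r + u) = 0.0950 + 0.0344 = 0.1294
F* = 0.638 · e^(0.1294 × 315/365) = 0.638 · e^0.111674 = 0.638 × 1.118148 = $0.7134
Market $0.724 > fair $0.7134: forward overpriced → cash-and-carry (buy spot, short the forward).
At maturity, profit = |F_mkt − F*| = |0.724 − 0.7134| = $0.011 per pound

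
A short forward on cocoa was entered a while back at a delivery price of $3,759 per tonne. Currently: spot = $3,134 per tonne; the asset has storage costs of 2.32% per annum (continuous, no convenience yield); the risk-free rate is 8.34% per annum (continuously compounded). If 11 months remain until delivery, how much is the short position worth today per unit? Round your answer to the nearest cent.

Current fair forward for the remaining 11 months: F = S·e^((r + u)·T), (r + u) = 0.0834 + 0.0232 = 0.1066
F = 3134 · e^(0.1066 × 11/12) = 3134 × 1.10265032 = 3455.7061
Value of long forward = (F − K)·e^(−rT) = (3455.7061 − 3759) · e^(−0.0834·11/12)
= -303.2939 × 0.92639923 = -280.97
Short position value = −(long value) = $280.97

$280.97 per tonne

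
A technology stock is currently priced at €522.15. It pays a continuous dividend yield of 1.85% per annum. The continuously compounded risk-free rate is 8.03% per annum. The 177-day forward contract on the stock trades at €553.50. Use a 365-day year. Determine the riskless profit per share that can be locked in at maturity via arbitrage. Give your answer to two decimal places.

€15.46 per share

Fair forward: F* = S·e^(carry·T), with carry = (r − q) = 0.0803 − 0.0185 = 0.0618
F* = 522.15 · e^(0.0618 × 177/365) = 522.15 · e^0.029969 = 522.15 × 1.030423 = €538.0354
Market €553.50 > fair €538.0354: forward overpriced → cash-and-carry (buy spot, short the forward).
At maturity, profit = |F_mkt − F*| = |553.50 − 538.0354| = €15.46 per share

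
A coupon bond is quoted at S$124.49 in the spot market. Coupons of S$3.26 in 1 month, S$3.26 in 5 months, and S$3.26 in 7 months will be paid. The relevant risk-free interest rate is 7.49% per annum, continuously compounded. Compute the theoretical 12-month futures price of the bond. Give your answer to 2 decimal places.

PV(coupons) I = 3.26·e^(−0.0749·1/12) + 3.26·e^(−0.0749·5/12) + 3.26·e^(−0.0749·7/12)
I = 3.2397 + 3.1598 + 3.1206 = 9.5201
F = (S − I)·e^(rT) = (124.49 − 9.5201) · e^(0.0749·12/12)
= 114.9699 · e^0.074900 = 114.9699 × 1.077776 = S$123.91

S$123.91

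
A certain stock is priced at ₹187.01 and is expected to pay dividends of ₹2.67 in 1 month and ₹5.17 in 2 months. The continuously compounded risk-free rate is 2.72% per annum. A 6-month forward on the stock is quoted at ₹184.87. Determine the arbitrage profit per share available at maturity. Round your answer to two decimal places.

₹3.22 per share

PV(dividends) I = 2.67·e^(−0.0272·1/12) + 5.17·e^(−0.0272·2/12) = 7.8106
Fair forward F* = (S − I)·e^(rT) = (187.01 − 7.8106)·e^0.013600 = 179.1994 × 1.013693 = 181.6532
Market ₹184.87 > fair 181.6532: forward overpriced → cash-and-carry (borrow at r, buy the stock and collect the dividends, short the forward).
Profit at T = |F_mkt − F*| = |184.87 − 181.6532| = ₹3.22 per share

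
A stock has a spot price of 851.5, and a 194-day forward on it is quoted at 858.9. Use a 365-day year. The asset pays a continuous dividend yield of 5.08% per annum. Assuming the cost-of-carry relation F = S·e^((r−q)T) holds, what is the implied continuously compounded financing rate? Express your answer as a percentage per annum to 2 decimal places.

From F = S·e^((r−q)T): (r − q) = ln(F/S)/T
ln(858.9/851.5) = ln(1.008691) = 0.008653
(r − q) = 0.008653 / (194/365) = 0.016280
r = ln(F/S)/T + q = 0.016280 + 0.0508 = 0.067080
r = 6.71%

6.71%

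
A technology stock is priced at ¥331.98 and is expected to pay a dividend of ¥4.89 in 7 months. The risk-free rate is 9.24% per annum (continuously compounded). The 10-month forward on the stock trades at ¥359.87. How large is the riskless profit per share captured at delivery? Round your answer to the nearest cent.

PV(dividends) I = 4.89·e^(−0.0924·7/12) = 4.6334
Fair forward F* = (S − I)·e^(rT) = (331.98 − 4.6334)·e^0.077000 = 327.3466 × 1.080042 = 353.5481
Market ¥359.87 > fair 353.5481: forward overpriced → cash-and-carry (borrow at r, buy the stock and collect the dividends, short the forward).
Profit at T = |F_mkt − F*| = |359.87 − 353.5481| = ¥6.32 per share

¥6.32 per share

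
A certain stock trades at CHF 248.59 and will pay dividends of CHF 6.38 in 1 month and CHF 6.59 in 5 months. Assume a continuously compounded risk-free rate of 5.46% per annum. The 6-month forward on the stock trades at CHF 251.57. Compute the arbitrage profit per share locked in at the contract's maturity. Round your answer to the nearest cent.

PV(dividends) I = 6.38·e^(−0.0546·1/12) + 6.59·e^(−0.0546·5/12) = 12.7928
Fair forward F* = (S − I)·e^(rT) = (248.59 − 12.7928)·e^0.027300 = 235.7972 × 1.027676 = 242.3231
Market CHF 251.57 > fair 242.3231: forward overpriced → cash-and-carry (borrow at r, buy the stock and collect the dividends, short the forward).
Profit at T = |F_mkt − F*| = |251.57 − 242.3231| = CHF 9.25 per share

CHF 9.25 per share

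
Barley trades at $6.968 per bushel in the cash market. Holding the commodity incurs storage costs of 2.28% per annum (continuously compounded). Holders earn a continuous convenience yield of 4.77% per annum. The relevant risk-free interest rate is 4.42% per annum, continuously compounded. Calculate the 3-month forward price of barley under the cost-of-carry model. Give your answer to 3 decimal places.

$7.002 per bushel

Net carry = r + u − y = 0.0442 + 0.0228 − 0.0477 = 0.0193
F = S·e^((r+u−y)T) = 6.968 · e^(0.0193 × 3/12) = 6.968 · e^0.004825
= 6.968 × 1.004837 = $7.002 per bushel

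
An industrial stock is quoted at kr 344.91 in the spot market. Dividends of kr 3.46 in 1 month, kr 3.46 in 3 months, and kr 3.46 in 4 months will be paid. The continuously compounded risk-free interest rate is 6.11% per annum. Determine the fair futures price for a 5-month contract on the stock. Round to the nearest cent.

PV(dividends) I = 3.46·e^(−0.0611·1/12) + 3.46·e^(−0.0611·3/12) + 3.46·e^(−0.0611·4/12)
I = 3.4424 + 3.4076 + 3.3902 = 10.2402
F = (S − I)·e^(rT) = (344.91 − 10.2402) · e^(0.0611·5/12)
= 334.6698 · e^0.025458 = 334.6698 × 1.025785 = kr 343.30

kr 343.30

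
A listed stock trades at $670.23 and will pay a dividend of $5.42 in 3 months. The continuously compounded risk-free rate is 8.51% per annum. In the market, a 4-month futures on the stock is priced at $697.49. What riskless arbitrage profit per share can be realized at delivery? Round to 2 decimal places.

$13.43 per share

PV(dividends) I = 5.42·e^(−0.0851·3/12) = 5.3059
Fair futures F* = (S − I)·e^(rT) = (670.23 − 5.3059)·e^0.028367 = 664.9241 × 1.028773 = 684.0560
Market $697.49 > fair 684.0560: forward overpriced → cash-and-carry (borrow at r, buy the stock and collect the dividends, short the forward).
Profit at T = |F_mkt − F*| = |697.49 − 684.0560| = $13.43 per share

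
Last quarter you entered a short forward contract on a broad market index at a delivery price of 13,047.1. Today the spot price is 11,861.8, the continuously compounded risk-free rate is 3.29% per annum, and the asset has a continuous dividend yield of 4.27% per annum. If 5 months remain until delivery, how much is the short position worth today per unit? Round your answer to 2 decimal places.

1216.84

Current fair forward for the remaining 5 months: F = S·e^((r − q)·T), (r − q) = 0.0329 − 0.0427 = -0.0098
F = 11861.8 · e^(-0.0098 × 5/12) = 11861.8 × 0.99592499 = 11813.4630
Value of long forward = (F − K)·e^(−rT) = (11813.4630 − 13047.1) · e^(−0.0329·5/12)
= -1233.6370 × 0.98638520 = -1216.84
Short position value = −(long value) = 1216.84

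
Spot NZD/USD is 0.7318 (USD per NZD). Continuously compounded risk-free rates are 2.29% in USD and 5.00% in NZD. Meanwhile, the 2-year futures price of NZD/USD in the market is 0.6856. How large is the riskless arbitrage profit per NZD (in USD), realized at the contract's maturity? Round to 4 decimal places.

Fair futures: F* = S·e^(carry·T), with carry = (r_USD − r_NZD) = 0.0229 − 0.0500 = -0.0271
F* = 0.7318 · e^(-0.0271 × 2) = 0.7318 · e^-0.054200 = 0.7318 × 0.947243 = 0.6932
Market 0.6856 < fair 0.6932: forward underpriced → reverse cash-and-carry (short spot, go long the forward).
At maturity, profit = |F_mkt − F*| = |0.6856 − 0.6932| = 0.0076 per NZD (in USD)

0.0076 per NZD (in USD)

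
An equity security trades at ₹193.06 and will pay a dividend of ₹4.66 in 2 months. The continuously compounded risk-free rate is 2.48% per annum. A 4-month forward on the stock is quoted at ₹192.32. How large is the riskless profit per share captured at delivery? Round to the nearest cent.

PV(dividends) I = 4.66·e^(−0.0248·2/12) = 4.6408
Fair forward F* = (S − I)·e^(rT) = (193.06 − 4.6408)·e^0.008267 = 188.4192 × 1.008301 = 189.9833
Market ₹192.32 > fair 189.9833: forward overpriced → cash-and-carry (borrow at r, buy the stock and collect the dividends, short the forward).
Profit at T = |F_mkt − F*| = |192.32 − 189.9833| = ₹2.34 per share

₹2.34 per share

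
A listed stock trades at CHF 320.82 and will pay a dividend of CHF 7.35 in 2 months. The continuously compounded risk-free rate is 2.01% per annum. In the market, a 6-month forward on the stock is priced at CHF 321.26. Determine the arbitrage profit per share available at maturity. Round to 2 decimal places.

CHF 4.60 per share

PV(dividends) I = 7.35·e^(−0.0201·2/12) = 7.3254
Fair forward F* = (S − I)·e^(rT) = (320.82 − 7.3254)·e^0.010050 = 313.4946 × 1.010101 = 316.6612
Market CHF 321.26 > fair 316.6612: forward overpriced → cash-and-carry (borrow at r, buy the stock and collect the dividends, short the forward).
Profit at T = |F_mkt − F*| = |321.26 − 316.6612| = CHF 4.60 per share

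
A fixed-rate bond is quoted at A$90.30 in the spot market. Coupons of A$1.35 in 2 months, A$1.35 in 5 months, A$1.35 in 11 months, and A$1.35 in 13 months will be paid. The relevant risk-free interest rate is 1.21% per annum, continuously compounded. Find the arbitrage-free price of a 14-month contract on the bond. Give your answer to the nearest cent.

A$86.15

PV(coupons) I = 1.35·e^(−0.0121·2/12) + 1.35·e^(−0.0121·5/12) + 1.35·e^(−0.0121·11/12) + 1.35·e^(−0.0121·13/12)
I = 1.3473 + 1.3432 + 1.3351 + 1.3324 = 5.3580
F = (S − I)·e^(rT) = (90.30 − 5.3580) · e^(0.0121·14/12)
= 84.9420 · e^0.014117 = 84.9420 × 1.014217 = A$86.15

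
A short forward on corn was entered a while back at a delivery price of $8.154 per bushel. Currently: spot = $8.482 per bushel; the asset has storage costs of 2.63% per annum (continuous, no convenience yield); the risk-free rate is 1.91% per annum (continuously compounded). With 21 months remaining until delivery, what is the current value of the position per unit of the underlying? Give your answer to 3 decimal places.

Current fair forward for the remaining 21 months: F = S·e^((r + u)·T), (r + u) = 0.0191 + 0.0263 = 0.0454
F = 8.482 · e^(0.0454 × 21/12) = 8.482 × 1.082691 = 9.1834
Value of long forward = (F − K)·e^(−rT) = (9.1834 − 8.154) · e^(−0.0191·21/12)
= 1.0294 × 0.967127 = 0.996
Short position value = −(long value) = -$0.996

-$0.996 per bushel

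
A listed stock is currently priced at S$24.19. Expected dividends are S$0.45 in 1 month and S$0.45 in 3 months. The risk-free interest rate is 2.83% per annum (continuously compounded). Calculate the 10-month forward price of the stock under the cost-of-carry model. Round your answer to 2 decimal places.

PV(dividends) I = 0.45·e^(−0.0283·1/12) + 0.45·e^(−0.0283·3/12)
I = 0.4489 + 0.4468 = 0.8957
F = (S − I)·e^(rT) = (24.19 − 0.8957) · e^(0.0283·10/12)
= 23.2943 · e^0.023583 = 23.2943 × 1.023863 = S$23.85

S$23.85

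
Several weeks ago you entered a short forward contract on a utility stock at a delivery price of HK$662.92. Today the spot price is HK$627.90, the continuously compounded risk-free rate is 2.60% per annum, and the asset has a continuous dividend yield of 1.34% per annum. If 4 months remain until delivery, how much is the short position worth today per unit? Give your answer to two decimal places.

HK$32.10

Current fair forward for the remaining 4 months: F = S·e^((r − q)·T), (r − q) = 0.0260 − 0.0134 = 0.0126
F = 627.90 · e^(0.0126 × 4/12) = 627.90 × 1.004209 = 630.5428
Value of long forward = (F − K)·e^(−rT) = (630.5428 − 662.92) · e^(−0.0260·4/12)
= -32.3772 × 0.991371 = -32.10
Short position value = −(long value) = HK$32.10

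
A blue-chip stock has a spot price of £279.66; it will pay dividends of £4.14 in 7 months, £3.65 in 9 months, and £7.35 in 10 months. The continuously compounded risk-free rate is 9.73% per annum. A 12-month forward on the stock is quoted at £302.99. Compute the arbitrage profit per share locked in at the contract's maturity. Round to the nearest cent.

£10.27 per share

PV(dividends) I = 4.14·e^(−0.0973·7/12) + 3.65·e^(−0.0973·9/12) + 7.35·e^(−0.0973·10/12) = 14.0823
Fair forward F* = (S − I)·e^(rT) = (279.66 − 14.0823)·e^0.097300 = 265.5777 × 1.102191 = 292.7174
Market £302.99 > fair 292.7174: forward overpriced → cash-and-carry (borrow at r, buy the stock and collect the dividends, short the forward).
Profit at T = |F_mkt − F*| = |302.99 − 292.7174| = £10.27 per share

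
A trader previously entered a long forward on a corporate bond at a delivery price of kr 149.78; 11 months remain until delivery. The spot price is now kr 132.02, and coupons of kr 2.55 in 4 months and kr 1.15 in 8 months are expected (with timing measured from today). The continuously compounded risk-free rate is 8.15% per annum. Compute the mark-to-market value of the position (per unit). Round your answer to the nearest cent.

PV(remaining coupons) I = 2.55·e^(−0.0815·4/12) + 1.15·e^(−0.0815·8/12) = 3.5708
Current forward F = (S − I)·e^(rT) = (132.02 − 3.5708)·e^(0.0815·11/12) = 128.4492 × 1.077570 = 138.4130
Value (long) = (F − K)·e^(−rT) = (138.4130 − 149.78) × 0.928014 = -10.5487
Value = -kr 10.55

-kr 10.55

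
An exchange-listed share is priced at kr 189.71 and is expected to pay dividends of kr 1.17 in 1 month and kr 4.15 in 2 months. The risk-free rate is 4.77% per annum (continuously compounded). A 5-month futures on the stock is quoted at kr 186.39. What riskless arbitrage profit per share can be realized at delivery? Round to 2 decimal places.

kr 1.74 per share

PV(dividends) I = 1.17·e^(−0.0477·1/12) + 4.15·e^(−0.0477·2/12) = 5.2825
Fair futures F* = (S − I)·e^(rT) = (189.71 − 5.2825)·e^0.019875 = 184.4275 × 1.020074 = 188.1297
Market kr 186.39 < fair 188.1297: forward underpriced → reverse cash-and-carry (short the stock, invest proceeds at r, pay the dividends, go long the forward).
Profit at T = |F_mkt − F*| = |186.39 − 188.1297| = kr 1.74 per share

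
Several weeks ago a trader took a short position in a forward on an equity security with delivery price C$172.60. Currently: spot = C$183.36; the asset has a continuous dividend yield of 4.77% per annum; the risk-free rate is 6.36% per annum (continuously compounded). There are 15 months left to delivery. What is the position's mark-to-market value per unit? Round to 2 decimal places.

-C$13.34

Current fair forward for the remaining 15 months: F = S·e^((r − q)·T), (r − q) = 0.0636 − 0.0477 = 0.0159
F = 183.36 · e^(0.0159 × 15/12) = 183.36 × 1.020074 = 187.0408
Value of long forward = (F − K)·e^(−rT) = (187.0408 − 172.60) · e^(−0.0636·15/12)
= 14.4408 × 0.923578 = 13.34
Short position value = −(long value) = -C$13.34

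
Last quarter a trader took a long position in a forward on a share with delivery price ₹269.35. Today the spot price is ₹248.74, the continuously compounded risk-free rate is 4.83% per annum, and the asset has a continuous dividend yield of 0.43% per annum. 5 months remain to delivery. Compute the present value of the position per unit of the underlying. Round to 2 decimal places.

Current fair forward for the remaining 5 months: F = S·e^((r − q)·T), (r − q) = 0.0483 − 0.0043 = 0.0440
F = 248.74 · e^(0.0440 × 5/12) = 248.74 × 1.018502 = 253.3422
Value of long forward = (F − K)·e^(−rT) = (253.3422 − 269.35) · e^(−0.0483·5/12)
= -16.0078 × 0.980076 = -15.69

-₹15.69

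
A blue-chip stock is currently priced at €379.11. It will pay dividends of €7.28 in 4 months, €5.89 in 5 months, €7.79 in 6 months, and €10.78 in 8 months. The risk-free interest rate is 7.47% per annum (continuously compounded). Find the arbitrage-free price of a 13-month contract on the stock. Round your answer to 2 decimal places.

PV(dividends) I = 7.28·e^(−0.0747·4/12) + 5.89·e^(−0.0747·5/12) + 7.79·e^(−0.0747·6/12) + 10.78·e^(−0.0747·8/12)
I = 7.1010 + 5.7095 + 7.5044 + 10.2563 = 30.5712
F = (S − I)·e^(rT) = (379.11 − 30.5712) · e^(0.0747·13/12)
= 348.5388 · e^0.080925 = 348.5388 × 1.084290 = €377.92

€377.92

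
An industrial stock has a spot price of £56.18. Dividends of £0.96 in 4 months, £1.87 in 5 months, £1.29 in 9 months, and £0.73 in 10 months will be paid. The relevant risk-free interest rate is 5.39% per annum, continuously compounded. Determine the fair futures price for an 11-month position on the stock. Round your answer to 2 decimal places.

£54.08

PV(dividends) I = 0.96·e^(−0.0539·4/12) + 1.87·e^(−0.0539·5/12) + 1.29·e^(−0.0539·9/12) + 0.73·e^(−0.0539·10/12)
I = 0.9429 + 1.8285 + 1.2389 + 0.6979 = 4.7082
F = (S − I)·e^(rT) = (56.18 − 4.7082) · e^(0.0539·11/12)
= 51.4718 · e^0.049408 = 51.4718 × 1.050649 = £54.08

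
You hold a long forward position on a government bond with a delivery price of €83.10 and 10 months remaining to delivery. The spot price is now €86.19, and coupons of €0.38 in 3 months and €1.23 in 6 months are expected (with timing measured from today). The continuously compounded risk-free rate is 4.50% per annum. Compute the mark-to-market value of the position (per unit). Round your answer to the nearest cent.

€4.57

PV(remaining coupons) I = 0.38·e^(−0.0450·3/12) + 1.23·e^(−0.0450·6/12) = 1.5784
Current forward F = (S − I)·e^(rT) = (86.19 − 1.5784)·e^(0.0450·10/12) = 84.6116 × 1.038212 = 87.8448
Value (long) = (F − K)·e^(−rT) = (87.8448 − 83.10) × 0.963194 = 4.5702
Value = €4.57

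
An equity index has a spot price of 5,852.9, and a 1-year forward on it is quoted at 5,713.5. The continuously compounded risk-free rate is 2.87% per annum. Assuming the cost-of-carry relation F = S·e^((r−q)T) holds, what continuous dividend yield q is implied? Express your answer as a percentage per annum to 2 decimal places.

5.28%

From F = S·e^((r−q)T): (r − q) = ln(F/S)/T
ln(5713.5/5852.9) = ln(0.976183) = -0.024105
(r − q) = -0.024105 / (1) = -0.024105
q = r − ln(F/S)/T = 0.0287 + 0.024105 = 0.052805
q = 5.28%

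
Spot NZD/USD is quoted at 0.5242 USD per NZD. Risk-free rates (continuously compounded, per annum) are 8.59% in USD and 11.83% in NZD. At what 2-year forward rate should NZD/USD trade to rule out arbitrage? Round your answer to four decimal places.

0.4913

F = S·e^((r_USD − r_NZD)T) = 0.5242 · e^((0.0859 − 0.1183) × 2)
= 0.5242 · e^-0.064800 = 0.5242 × 0.937255
F = 0.4913 USD per NZD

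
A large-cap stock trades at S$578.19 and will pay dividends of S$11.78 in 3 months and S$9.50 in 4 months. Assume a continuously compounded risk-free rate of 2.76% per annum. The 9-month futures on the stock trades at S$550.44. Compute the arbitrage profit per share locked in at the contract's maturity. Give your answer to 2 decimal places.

S$18.29 per share

PV(dividends) I = 11.78·e^(−0.0276·3/12) + 9.50·e^(−0.0276·4/12) = 21.1120
Fair futures F* = (S − I)·e^(rT) = (578.19 − 21.1120)·e^0.020700 = 557.0780 × 1.020916 = 568.7298
Market S$550.44 < fair 568.7298: forward underpriced → reverse cash-and-carry (short the stock, invest proceeds at r, pay the dividends, go long the forward).
Profit at T = |F_mkt − F*| = |550.44 − 568.7298| = S$18.29 per share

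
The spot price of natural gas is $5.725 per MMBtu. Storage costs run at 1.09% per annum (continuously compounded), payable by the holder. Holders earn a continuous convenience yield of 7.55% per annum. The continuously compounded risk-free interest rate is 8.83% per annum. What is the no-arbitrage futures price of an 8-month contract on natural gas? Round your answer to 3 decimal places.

$5.816 per MMBtu

Net carry = r + u − y = 0.0883 + 0.0109 − 0.0755 = 0.0237
F = S·e^((r+u−y)T) = 5.725 · e^(0.0237 × 8/12) = 5.725 · e^0.015800
= 5.725 × 1.015925 = $5.816 per MMBtu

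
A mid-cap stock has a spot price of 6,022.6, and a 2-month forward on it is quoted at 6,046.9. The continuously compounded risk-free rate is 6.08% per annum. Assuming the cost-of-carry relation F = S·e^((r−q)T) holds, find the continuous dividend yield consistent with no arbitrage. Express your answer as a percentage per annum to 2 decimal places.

From F = S·e^((r−q)T): (r − q) = ln(F/S)/T
ln(6046.9/6022.6) = ln(1.004035) = 0.004027
(r − q) = 0.004027 / (2/12) = 0.024162
q = r − ln(F/S)/T = 0.0608 − 0.024162 = 0.036638
q = 3.66%

3.66%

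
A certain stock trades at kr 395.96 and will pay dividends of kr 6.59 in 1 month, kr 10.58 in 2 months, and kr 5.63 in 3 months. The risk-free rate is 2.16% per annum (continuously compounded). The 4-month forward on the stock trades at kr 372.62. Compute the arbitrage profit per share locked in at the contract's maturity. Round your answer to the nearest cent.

kr 3.32 per share

PV(dividends) I = 6.59·e^(−0.0216·1/12) + 10.58·e^(−0.0216·2/12) + 5.63·e^(−0.0216·3/12) = 22.7198
Fair forward F* = (S − I)·e^(rT) = (395.96 − 22.7198)·e^0.007200 = 373.2402 × 1.007226 = 375.9372
Market kr 372.62 < fair 375.9372: forward underpriced → reverse cash-and-carry (short the stock, invest proceeds at r, pay the dividends, go long the forward).
Profit at T = |F_mkt − F*| = |372.62 − 375.9372| = kr 3.32 per share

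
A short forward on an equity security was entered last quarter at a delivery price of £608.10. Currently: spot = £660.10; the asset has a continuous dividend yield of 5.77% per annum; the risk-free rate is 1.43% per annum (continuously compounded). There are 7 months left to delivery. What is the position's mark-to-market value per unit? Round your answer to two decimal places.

Current fair forward for the remaining 7 months: F = S·e^((r − q)·T), (r − q) = 0.0143 − 0.0577 = -0.0434
F = 660.10 · e^(-0.0434 × 7/12) = 660.10 × 0.975001 = 643.5982
Value of long forward = (F − K)·e^(−rT) = (643.5982 − 608.10) · e^(−0.0143·7/12)
= 35.4982 × 0.991693 = 35.20
Short position value = −(long value) = -£35.20

-£35.20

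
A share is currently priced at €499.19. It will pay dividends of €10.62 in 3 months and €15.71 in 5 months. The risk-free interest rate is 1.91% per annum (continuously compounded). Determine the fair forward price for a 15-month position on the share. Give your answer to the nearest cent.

€484.46

PV(dividends) I = 10.62·e^(−0.0191·3/12) + 15.71·e^(−0.0191·5/12)
I = 10.5694 + 15.5855 = 26.1549
F = (S − I)·e^(rT) = (499.19 − 26.1549) · e^(0.0191·15/12)
= 473.0351 · e^0.023875 = 473.0351 × 1.024162 = €484.46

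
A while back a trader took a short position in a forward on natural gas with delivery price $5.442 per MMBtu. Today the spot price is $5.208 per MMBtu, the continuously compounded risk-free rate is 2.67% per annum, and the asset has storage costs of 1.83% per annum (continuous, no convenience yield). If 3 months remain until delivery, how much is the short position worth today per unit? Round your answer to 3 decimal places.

$0.174 per MMBtu

Current fair forward for the remaining 3 months: F = S·e^((r + u)·T), (r + u) = 0.0267 + 0.0183 = 0.0450
F = 5.208 · e^(0.0450 × 3/12) = 5.208 × 1.011314 = 5.2669
Value of long forward = (F − K)·e^(−rT) = (5.2669 − 5.442) · e^(−0.0267·3/12)
= -0.1751 × 0.993347 = -0.174
Short position value = −(long value) = $0.174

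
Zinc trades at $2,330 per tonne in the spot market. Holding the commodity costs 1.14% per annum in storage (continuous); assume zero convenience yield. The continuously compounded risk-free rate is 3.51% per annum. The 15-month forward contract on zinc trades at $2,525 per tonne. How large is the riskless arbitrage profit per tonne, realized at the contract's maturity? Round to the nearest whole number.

Fair forward: F* = S·e^(carry·T), with carry = (r + u) = 0.0351 + 0.0114 = 0.0465
F* = 2330 · e^(0.0465 × 15/12) = 2330 · e^0.058125 = 2330 × 1.059847 = $2469.4435
Market $2525 > fair $2469.4435: forward overpriced → cash-and-carry (buy spot, short the forward).
At maturity, profit = |F_mkt − F*| = |2525 − 2469.4435| = $56 per tonne

$56 per tonne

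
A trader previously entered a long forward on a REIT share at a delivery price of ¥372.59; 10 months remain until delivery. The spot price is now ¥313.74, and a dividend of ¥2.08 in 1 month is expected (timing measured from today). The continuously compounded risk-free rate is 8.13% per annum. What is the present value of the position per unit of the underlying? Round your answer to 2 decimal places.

PV(remaining dividends) I = 2.08·e^(−0.0813·1/12) = 2.0660
Current forward F = (S − I)·e^(rT) = (313.74 − 2.0660)·e^(0.0813·10/12) = 311.6740 × 1.070098 = 333.5217
Value (long) = (F − K)·e^(−rT) = (333.5217 − 372.59) × 0.934494 = -36.5091
Value = -¥36.51

-¥36.51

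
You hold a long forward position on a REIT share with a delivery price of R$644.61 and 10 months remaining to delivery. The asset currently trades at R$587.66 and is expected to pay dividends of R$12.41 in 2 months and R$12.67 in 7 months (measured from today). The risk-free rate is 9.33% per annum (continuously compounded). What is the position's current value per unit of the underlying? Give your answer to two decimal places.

-R$32.95

PV(remaining dividends) I = 12.41·e^(−0.0933·2/12) + 12.67·e^(−0.0933·7/12) = 24.2174
Current forward F = (S − I)·e^(rT) = (587.66 − 24.2174)·e^(0.0933·10/12) = 563.4426 × 1.080852 = 608.9981
Value (long) = (F − K)·e^(−rT) = (608.9981 − 644.61) × 0.925196 = -32.9480
Value = -R$32.95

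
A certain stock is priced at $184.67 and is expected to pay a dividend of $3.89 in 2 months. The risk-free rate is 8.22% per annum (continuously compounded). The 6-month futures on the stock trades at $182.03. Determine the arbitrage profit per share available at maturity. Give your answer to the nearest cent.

$6.39 per share

PV(dividends) I = 3.89·e^(−0.0822·2/12) = 3.8371
Fair futures F* = (S − I)·e^(rT) = (184.67 − 3.8371)·e^0.041100 = 180.8329 × 1.041956 = 188.4199
Market $182.03 < fair 188.4199: forward underpriced → reverse cash-and-carry (short the stock, invest proceeds at r, pay the dividends, go long the forward).
Profit at T = |F_mkt − F*| = |182.03 − 188.4199| = $6.39 per share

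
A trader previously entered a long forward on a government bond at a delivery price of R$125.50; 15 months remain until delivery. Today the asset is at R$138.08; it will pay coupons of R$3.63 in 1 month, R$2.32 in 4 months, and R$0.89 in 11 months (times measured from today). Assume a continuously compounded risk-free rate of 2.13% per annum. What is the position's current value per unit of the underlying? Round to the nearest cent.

R$9.08

PV(remaining coupons) I = 3.63·e^(−0.0213·1/12) + 2.32·e^(−0.0213·4/12) + 0.89·e^(−0.0213·11/12) = 6.7999
Current forward F = (S − I)·e^(rT) = (138.08 − 6.7999)·e^(0.0213·15/12) = 131.2801 × 1.026983 = 134.8224
Value (long) = (F − K)·e^(−rT) = (134.8224 − 125.50) × 0.973726 = 9.0775
Value = R$9.08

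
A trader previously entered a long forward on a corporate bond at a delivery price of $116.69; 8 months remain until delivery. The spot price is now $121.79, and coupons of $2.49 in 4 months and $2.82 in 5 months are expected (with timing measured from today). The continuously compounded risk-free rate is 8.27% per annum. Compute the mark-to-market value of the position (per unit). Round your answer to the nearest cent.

$6.21

PV(remaining coupons) I = 2.49·e^(−0.0827·4/12) + 2.82·e^(−0.0827·5/12) = 5.1468
Current forward F = (S − I)·e^(rT) = (121.79 − 5.1468)·e^(0.0827·8/12) = 116.6432 × 1.056681 = 123.2547
Value (long) = (F − K)·e^(−rT) = (123.2547 − 116.69) × 0.946359 = 6.2126
Value = $6.21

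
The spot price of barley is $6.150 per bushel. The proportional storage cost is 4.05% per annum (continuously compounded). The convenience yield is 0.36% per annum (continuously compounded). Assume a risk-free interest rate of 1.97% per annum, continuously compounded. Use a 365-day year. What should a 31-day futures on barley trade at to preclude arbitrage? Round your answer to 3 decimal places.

$6.180 per bushel

Net carry = r + u − y = 0.0197 + 0.0405 − 0.0036 = 0.0566
F = S·e^((r+u−y)T) = 6.150 · e^(0.0566 × 31/365) = 6.150 · e^0.004807
= 6.150 × 1.004819 = $6.180 per bushel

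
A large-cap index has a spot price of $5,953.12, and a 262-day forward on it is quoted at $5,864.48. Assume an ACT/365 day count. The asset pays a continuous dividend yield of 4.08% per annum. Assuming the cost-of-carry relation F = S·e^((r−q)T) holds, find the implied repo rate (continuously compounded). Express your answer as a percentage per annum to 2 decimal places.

1.99%

From F = S·e^((r−q)T): (r − q) = ln(F/S)/T
ln(5864.48/5953.12) = ln(0.985110) = -0.015002
(r − q) = -0.015002 / (262/365) = -0.020900
r = ln(F/S)/T + q = -0.020900 + 0.0408 = 0.019900
r = 1.99%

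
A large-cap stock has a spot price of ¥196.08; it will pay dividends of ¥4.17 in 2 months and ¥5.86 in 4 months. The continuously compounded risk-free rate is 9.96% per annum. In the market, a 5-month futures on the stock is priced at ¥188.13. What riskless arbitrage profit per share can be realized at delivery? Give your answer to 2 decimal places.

¥6.07 per share

PV(dividends) I = 4.17·e^(−0.0996·2/12) + 5.86·e^(−0.0996·4/12) = 9.7700
Fair futures F* = (S − I)·e^(rT) = (196.08 − 9.7700)·e^0.041500 = 186.3100 × 1.042373 = 194.2045
Market ¥188.13 < fair 194.2045: forward underpriced → reverse cash-and-carry (short the stock, invest proceeds at r, pay the dividends, go long the forward).
Profit at T = |F_mkt − F*| = |188.13 − 194.2045| = ¥6.07 per share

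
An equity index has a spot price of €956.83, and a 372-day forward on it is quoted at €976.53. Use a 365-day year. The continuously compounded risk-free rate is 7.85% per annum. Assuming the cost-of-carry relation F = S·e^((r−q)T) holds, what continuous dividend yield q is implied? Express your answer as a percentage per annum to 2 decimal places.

From F = S·e^((r−q)T): (r − q) = ln(F/S)/T
ln(976.53/956.83) = ln(1.020589) = 0.020380
(r − q) = 0.020380 / (372/365) = 0.019997
q = r − ln(F/S)/T = 0.0785 − 0.019997 = 0.058503
q = 5.85%

5.85%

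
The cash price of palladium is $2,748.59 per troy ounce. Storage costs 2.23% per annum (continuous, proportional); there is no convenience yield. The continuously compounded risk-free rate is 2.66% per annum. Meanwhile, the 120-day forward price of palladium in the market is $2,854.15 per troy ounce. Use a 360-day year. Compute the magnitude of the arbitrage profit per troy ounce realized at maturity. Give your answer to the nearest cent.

Fair forward: F* = S·e^(carry·T), with carry = (r + u) = 0.0266 + 0.0223 = 0.0489
F* = 2748.59 · e^(0.0489 × 120/360) = 2748.59 · e^0.01630000 = 2748.59 × 1.01643357 = $2793.7591
Market $2854.15 > fair $2793.7591: forward overpriced → cash-and-carry (buy spot, short the forward).
At maturity, profit = |F_mkt − F*| = |2854.15 − 2793.7591| = $60.39 per troy ounce

$60.39 per troy ounce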